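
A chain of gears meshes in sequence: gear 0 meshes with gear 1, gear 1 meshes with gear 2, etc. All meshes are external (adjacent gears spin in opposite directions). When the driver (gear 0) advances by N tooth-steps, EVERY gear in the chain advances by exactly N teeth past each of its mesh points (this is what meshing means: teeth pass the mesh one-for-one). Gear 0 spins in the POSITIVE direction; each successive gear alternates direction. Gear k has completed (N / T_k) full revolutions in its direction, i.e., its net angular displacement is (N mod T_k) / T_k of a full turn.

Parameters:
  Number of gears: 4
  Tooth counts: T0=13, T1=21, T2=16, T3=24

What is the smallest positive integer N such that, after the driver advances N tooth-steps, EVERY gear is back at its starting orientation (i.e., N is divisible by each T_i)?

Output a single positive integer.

Gear k returns to start when N is a multiple of T_k.
All gears at start simultaneously when N is a common multiple of [13, 21, 16, 24]; the smallest such N is lcm(13, 21, 16, 24).
Start: lcm = T0 = 13
Fold in T1=21: gcd(13, 21) = 1; lcm(13, 21) = 13 * 21 / 1 = 273 / 1 = 273
Fold in T2=16: gcd(273, 16) = 1; lcm(273, 16) = 273 * 16 / 1 = 4368 / 1 = 4368
Fold in T3=24: gcd(4368, 24) = 24; lcm(4368, 24) = 4368 * 24 / 24 = 104832 / 24 = 4368
Full cycle length = 4368

Answer: 4368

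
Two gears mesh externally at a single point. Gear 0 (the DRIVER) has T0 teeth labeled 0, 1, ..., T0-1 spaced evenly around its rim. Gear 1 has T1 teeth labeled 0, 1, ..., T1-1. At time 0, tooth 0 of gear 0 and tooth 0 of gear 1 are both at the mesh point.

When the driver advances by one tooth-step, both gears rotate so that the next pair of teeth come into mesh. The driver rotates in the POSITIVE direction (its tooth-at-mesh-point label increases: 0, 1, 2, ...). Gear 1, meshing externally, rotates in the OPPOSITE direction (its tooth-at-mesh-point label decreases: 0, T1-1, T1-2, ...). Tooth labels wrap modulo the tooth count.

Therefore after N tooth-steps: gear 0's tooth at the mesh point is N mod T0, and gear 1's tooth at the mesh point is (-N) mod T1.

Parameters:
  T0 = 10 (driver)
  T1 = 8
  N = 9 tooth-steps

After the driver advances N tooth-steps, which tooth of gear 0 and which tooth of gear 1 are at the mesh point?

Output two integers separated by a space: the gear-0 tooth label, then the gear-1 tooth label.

Answer: 9 7

Derivation:
Gear 0 (driver, T0=10): tooth at mesh = N mod T0
  9 = 0 * 10 + 9, so 9 mod 10 = 9
  gear 0 tooth = 9
Gear 1 (driven, T1=8): tooth at mesh = (-N) mod T1
  9 = 1 * 8 + 1, so 9 mod 8 = 1
  (-9) mod 8 = (-1) mod 8 = 8 - 1 = 7
Mesh after 9 steps: gear-0 tooth 9 meets gear-1 tooth 7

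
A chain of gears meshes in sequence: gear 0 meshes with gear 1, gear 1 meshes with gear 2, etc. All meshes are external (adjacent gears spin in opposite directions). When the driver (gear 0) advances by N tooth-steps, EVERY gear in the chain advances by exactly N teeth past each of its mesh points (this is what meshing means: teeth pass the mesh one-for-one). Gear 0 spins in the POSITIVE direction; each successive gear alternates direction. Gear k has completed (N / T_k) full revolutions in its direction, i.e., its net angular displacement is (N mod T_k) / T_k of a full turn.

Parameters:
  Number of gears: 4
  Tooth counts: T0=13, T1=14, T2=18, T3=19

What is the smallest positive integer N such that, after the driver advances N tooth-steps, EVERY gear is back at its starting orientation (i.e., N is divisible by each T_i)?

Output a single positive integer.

Gear k returns to start when N is a multiple of T_k.
All gears at start simultaneously when N is a common multiple of [13, 14, 18, 19]; the smallest such N is lcm(13, 14, 18, 19).
Start: lcm = T0 = 13
Fold in T1=14: gcd(13, 14) = 1; lcm(13, 14) = 13 * 14 / 1 = 182 / 1 = 182
Fold in T2=18: gcd(182, 18) = 2; lcm(182, 18) = 182 * 18 / 2 = 3276 / 2 = 1638
Fold in T3=19: gcd(1638, 19) = 1; lcm(1638, 19) = 1638 * 19 / 1 = 31122 / 1 = 31122
Full cycle length = 31122

Answer: 31122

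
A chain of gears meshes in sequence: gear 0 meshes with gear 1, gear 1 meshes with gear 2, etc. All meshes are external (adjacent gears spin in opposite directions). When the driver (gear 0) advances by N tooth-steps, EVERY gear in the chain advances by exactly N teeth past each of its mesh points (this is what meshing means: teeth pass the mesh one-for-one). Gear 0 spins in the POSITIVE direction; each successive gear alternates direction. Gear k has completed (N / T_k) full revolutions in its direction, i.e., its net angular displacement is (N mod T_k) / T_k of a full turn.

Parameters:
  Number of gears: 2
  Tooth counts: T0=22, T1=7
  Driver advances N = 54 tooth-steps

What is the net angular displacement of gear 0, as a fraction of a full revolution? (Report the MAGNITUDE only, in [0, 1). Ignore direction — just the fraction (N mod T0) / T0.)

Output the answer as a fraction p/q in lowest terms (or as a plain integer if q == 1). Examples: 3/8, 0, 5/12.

Answer: 5/11

Derivation:
Chain of 2 gears, tooth counts: [22, 7]
  gear 0: T0=22, direction=positive, advance = 54 mod 22 = 10 teeth = 10/22 turn
  gear 1: T1=7, direction=negative, advance = 54 mod 7 = 5 teeth = 5/7 turn
Gear 0: 54 mod 22 = 10
Fraction = 10 / 22 = 5/11 (gcd(10,22)=2) = 5/11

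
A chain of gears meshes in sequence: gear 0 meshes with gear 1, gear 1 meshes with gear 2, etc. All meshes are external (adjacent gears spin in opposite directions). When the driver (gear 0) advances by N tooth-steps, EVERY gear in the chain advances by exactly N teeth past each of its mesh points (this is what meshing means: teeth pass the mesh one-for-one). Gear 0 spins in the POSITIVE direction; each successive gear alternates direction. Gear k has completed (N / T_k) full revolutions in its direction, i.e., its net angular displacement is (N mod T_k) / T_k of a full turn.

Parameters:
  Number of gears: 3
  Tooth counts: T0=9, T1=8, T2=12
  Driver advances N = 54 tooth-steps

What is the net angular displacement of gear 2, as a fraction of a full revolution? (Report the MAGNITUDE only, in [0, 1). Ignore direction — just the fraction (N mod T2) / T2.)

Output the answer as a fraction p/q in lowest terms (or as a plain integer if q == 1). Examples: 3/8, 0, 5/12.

Answer: 1/2

Derivation:
Chain of 3 gears, tooth counts: [9, 8, 12]
  gear 0: T0=9, direction=positive, advance = 54 mod 9 = 0 teeth = 0/9 turn
  gear 1: T1=8, direction=negative, advance = 54 mod 8 = 6 teeth = 6/8 turn
  gear 2: T2=12, direction=positive, advance = 54 mod 12 = 6 teeth = 6/12 turn
Gear 2: 54 mod 12 = 6
Fraction = 6 / 12 = 1/2 (gcd(6,12)=6) = 1/2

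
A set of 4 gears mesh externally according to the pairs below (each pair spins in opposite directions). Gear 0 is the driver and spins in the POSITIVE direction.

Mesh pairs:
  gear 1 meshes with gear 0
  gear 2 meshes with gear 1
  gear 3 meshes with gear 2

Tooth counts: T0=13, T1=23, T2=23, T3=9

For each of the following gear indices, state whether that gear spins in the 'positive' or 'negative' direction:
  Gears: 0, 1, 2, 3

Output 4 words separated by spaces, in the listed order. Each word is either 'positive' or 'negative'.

Gear 0 (driver): positive (depth 0)
  gear 1: meshes with gear 0 -> depth 1 -> negative (opposite of gear 0)
  gear 2: meshes with gear 1 -> depth 2 -> positive (opposite of gear 1)
  gear 3: meshes with gear 2 -> depth 3 -> negative (opposite of gear 2)
Queried indices 0, 1, 2, 3 -> positive, negative, positive, negative

Answer: positive negative positive negative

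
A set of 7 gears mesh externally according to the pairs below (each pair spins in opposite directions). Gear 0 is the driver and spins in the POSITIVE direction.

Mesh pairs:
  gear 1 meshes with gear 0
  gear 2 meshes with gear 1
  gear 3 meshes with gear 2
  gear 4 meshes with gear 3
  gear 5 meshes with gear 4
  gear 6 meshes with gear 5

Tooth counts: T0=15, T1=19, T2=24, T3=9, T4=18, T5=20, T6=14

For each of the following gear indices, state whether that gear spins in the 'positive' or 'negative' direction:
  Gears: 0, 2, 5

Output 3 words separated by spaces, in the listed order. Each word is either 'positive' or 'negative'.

Answer: positive positive negative

Derivation:
Gear 0 (driver): positive (depth 0)
  gear 1: meshes with gear 0 -> depth 1 -> negative (opposite of gear 0)
  gear 2: meshes with gear 1 -> depth 2 -> positive (opposite of gear 1)
  gear 3: meshes with gear 2 -> depth 3 -> negative (opposite of gear 2)
  gear 4: meshes with gear 3 -> depth 4 -> positive (opposite of gear 3)
  gear 5: meshes with gear 4 -> depth 5 -> negative (opposite of gear 4)
  gear 6: meshes with gear 5 -> depth 6 -> positive (opposite of gear 5)
Queried indices 0, 2, 5 -> positive, positive, negative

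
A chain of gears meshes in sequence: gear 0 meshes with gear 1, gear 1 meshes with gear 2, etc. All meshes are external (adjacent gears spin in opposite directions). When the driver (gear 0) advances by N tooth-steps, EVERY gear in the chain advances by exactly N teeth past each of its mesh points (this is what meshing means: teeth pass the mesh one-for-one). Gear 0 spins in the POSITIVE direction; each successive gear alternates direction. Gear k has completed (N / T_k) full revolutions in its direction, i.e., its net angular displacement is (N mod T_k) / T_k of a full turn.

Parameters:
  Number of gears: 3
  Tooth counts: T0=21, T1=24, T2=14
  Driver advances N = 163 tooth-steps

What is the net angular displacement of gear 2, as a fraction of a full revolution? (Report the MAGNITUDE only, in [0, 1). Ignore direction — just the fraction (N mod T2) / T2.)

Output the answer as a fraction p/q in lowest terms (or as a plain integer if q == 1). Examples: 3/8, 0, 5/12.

Answer: 9/14

Derivation:
Chain of 3 gears, tooth counts: [21, 24, 14]
  gear 0: T0=21, direction=positive, advance = 163 mod 21 = 16 teeth = 16/21 turn
  gear 1: T1=24, direction=negative, advance = 163 mod 24 = 19 teeth = 19/24 turn
  gear 2: T2=14, direction=positive, advance = 163 mod 14 = 9 teeth = 9/14 turn
Gear 2: 163 mod 14 = 9
Fraction = 9 / 14 = 9/14 (gcd(9,14)=1) = 9/14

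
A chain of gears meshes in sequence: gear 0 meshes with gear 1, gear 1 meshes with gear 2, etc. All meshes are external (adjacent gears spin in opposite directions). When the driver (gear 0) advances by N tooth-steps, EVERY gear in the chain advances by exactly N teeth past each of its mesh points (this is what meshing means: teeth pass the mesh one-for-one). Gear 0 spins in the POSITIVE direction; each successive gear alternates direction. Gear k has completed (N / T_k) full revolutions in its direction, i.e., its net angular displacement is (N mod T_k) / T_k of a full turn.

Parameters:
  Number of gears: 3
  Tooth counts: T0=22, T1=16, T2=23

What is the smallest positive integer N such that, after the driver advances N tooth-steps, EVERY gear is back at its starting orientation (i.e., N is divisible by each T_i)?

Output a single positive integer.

Answer: 4048

Derivation:
Gear k returns to start when N is a multiple of T_k.
All gears at start simultaneously when N is a common multiple of [22, 16, 23]; the smallest such N is lcm(22, 16, 23).
Start: lcm = T0 = 22
Fold in T1=16: gcd(22, 16) = 2; lcm(22, 16) = 22 * 16 / 2 = 352 / 2 = 176
Fold in T2=23: gcd(176, 23) = 1; lcm(176, 23) = 176 * 23 / 1 = 4048 / 1 = 4048
Full cycle length = 4048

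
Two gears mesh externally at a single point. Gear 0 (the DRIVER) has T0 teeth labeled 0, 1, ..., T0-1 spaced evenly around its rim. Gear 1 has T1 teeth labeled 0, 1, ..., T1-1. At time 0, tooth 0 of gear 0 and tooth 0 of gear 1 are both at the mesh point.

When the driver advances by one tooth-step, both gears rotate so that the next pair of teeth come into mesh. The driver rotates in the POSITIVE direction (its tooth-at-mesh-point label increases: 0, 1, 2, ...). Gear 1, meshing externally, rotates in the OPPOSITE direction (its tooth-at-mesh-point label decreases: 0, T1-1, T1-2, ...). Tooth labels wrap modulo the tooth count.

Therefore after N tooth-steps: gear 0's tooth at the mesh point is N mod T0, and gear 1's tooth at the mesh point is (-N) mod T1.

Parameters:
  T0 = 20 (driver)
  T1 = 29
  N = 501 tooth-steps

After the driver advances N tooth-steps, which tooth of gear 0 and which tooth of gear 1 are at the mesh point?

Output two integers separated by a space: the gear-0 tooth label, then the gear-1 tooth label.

Gear 0 (driver, T0=20): tooth at mesh = N mod T0
  501 = 25 * 20 + 1, so 501 mod 20 = 1
  gear 0 tooth = 1
Gear 1 (driven, T1=29): tooth at mesh = (-N) mod T1
  501 = 17 * 29 + 8, so 501 mod 29 = 8
  (-501) mod 29 = (-8) mod 29 = 29 - 8 = 21
Mesh after 501 steps: gear-0 tooth 1 meets gear-1 tooth 21

Answer: 1 21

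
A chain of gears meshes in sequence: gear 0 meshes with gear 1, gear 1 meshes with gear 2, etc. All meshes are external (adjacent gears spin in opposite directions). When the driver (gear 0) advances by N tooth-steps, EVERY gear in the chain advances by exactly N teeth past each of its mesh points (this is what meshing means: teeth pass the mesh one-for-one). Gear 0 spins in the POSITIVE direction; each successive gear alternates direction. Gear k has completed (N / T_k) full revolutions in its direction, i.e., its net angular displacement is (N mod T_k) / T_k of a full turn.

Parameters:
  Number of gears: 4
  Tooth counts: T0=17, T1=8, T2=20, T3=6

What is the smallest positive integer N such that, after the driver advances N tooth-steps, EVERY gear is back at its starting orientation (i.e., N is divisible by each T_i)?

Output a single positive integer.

Answer: 2040

Derivation:
Gear k returns to start when N is a multiple of T_k.
All gears at start simultaneously when N is a common multiple of [17, 8, 20, 6]; the smallest such N is lcm(17, 8, 20, 6).
Start: lcm = T0 = 17
Fold in T1=8: gcd(17, 8) = 1; lcm(17, 8) = 17 * 8 / 1 = 136 / 1 = 136
Fold in T2=20: gcd(136, 20) = 4; lcm(136, 20) = 136 * 20 / 4 = 2720 / 4 = 680
Fold in T3=6: gcd(680, 6) = 2; lcm(680, 6) = 680 * 6 / 2 = 4080 / 2 = 2040
Full cycle length = 2040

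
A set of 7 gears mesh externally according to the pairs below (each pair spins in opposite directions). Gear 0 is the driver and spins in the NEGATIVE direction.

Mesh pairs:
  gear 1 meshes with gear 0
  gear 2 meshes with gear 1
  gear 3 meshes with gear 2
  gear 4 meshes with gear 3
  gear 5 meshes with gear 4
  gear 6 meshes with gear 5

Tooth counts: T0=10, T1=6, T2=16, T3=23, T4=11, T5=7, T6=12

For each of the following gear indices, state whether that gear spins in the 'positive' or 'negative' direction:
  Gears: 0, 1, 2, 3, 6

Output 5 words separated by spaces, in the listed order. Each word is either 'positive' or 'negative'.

Gear 0 (driver): negative (depth 0)
  gear 1: meshes with gear 0 -> depth 1 -> positive (opposite of gear 0)
  gear 2: meshes with gear 1 -> depth 2 -> negative (opposite of gear 1)
  gear 3: meshes with gear 2 -> depth 3 -> positive (opposite of gear 2)
  gear 4: meshes with gear 3 -> depth 4 -> negative (opposite of gear 3)
  gear 5: meshes with gear 4 -> depth 5 -> positive (opposite of gear 4)
  gear 6: meshes with gear 5 -> depth 6 -> negative (opposite of gear 5)
Queried indices 0, 1, 2, 3, 6 -> negative, positive, negative, positive, negative

Answer: negative positive negative positive negative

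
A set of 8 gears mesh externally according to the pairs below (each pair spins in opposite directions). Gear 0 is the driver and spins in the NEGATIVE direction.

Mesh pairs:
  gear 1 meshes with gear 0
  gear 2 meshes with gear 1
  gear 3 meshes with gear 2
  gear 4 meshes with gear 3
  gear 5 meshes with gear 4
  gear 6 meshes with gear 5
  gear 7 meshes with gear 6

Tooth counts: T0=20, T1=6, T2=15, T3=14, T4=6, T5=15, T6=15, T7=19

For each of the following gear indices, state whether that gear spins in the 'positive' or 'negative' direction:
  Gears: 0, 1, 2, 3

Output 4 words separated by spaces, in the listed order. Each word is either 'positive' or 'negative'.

Answer: negative positive negative positive

Derivation:
Gear 0 (driver): negative (depth 0)
  gear 1: meshes with gear 0 -> depth 1 -> positive (opposite of gear 0)
  gear 2: meshes with gear 1 -> depth 2 -> negative (opposite of gear 1)
  gear 3: meshes with gear 2 -> depth 3 -> positive (opposite of gear 2)
  gear 4: meshes with gear 3 -> depth 4 -> negative (opposite of gear 3)
  gear 5: meshes with gear 4 -> depth 5 -> positive (opposite of gear 4)
  gear 6: meshes with gear 5 -> depth 6 -> negative (opposite of gear 5)
  gear 7: meshes with gear 6 -> depth 7 -> positive (opposite of gear 6)
Queried indices 0, 1, 2, 3 -> negative, positive, negative, positive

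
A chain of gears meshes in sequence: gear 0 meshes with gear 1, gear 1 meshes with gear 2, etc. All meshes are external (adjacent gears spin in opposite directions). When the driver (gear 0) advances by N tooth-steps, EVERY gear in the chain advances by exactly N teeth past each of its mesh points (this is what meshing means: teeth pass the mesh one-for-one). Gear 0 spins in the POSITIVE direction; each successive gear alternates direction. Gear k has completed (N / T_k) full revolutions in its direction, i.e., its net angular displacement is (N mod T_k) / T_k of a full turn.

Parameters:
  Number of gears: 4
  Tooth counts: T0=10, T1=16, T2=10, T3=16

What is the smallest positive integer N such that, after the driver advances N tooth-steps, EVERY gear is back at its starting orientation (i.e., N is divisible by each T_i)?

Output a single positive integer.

Answer: 80

Derivation:
Gear k returns to start when N is a multiple of T_k.
All gears at start simultaneously when N is a common multiple of [10, 16, 10, 16]; the smallest such N is lcm(10, 16, 10, 16).
Start: lcm = T0 = 10
Fold in T1=16: gcd(10, 16) = 2; lcm(10, 16) = 10 * 16 / 2 = 160 / 2 = 80
Fold in T2=10: gcd(80, 10) = 10; lcm(80, 10) = 80 * 10 / 10 = 800 / 10 = 80
Fold in T3=16: gcd(80, 16) = 16; lcm(80, 16) = 80 * 16 / 16 = 1280 / 16 = 80
Full cycle length = 80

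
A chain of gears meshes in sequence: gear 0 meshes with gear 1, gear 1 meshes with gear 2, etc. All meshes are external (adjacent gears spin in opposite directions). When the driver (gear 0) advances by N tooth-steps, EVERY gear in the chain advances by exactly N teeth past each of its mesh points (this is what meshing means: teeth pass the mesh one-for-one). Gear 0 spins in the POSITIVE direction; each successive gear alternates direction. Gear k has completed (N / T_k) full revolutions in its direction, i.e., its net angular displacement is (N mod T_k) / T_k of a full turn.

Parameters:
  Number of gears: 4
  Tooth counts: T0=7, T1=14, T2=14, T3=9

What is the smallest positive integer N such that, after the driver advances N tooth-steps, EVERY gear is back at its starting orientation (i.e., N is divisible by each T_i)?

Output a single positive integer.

Answer: 126

Derivation:
Gear k returns to start when N is a multiple of T_k.
All gears at start simultaneously when N is a common multiple of [7, 14, 14, 9]; the smallest such N is lcm(7, 14, 14, 9).
Start: lcm = T0 = 7
Fold in T1=14: gcd(7, 14) = 7; lcm(7, 14) = 7 * 14 / 7 = 98 / 7 = 14
Fold in T2=14: gcd(14, 14) = 14; lcm(14, 14) = 14 * 14 / 14 = 196 / 14 = 14
Fold in T3=9: gcd(14, 9) = 1; lcm(14, 9) = 14 * 9 / 1 = 126 / 1 = 126
Full cycle length = 126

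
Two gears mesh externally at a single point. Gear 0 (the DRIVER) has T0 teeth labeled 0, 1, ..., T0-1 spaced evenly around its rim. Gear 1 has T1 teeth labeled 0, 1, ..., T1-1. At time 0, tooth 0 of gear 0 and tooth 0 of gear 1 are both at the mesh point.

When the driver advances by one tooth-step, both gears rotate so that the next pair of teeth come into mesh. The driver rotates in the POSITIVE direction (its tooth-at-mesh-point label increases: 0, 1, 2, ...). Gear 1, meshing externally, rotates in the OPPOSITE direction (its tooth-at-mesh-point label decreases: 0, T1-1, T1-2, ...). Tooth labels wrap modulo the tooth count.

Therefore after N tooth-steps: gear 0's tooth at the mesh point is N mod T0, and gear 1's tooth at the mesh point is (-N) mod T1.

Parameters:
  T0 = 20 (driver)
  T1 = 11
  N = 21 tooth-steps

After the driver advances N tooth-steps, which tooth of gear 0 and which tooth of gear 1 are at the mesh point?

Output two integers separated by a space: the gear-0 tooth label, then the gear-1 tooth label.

Gear 0 (driver, T0=20): tooth at mesh = N mod T0
  21 = 1 * 20 + 1, so 21 mod 20 = 1
  gear 0 tooth = 1
Gear 1 (driven, T1=11): tooth at mesh = (-N) mod T1
  21 = 1 * 11 + 10, so 21 mod 11 = 10
  (-21) mod 11 = (-10) mod 11 = 11 - 10 = 1
Mesh after 21 steps: gear-0 tooth 1 meets gear-1 tooth 1

Answer: 1 1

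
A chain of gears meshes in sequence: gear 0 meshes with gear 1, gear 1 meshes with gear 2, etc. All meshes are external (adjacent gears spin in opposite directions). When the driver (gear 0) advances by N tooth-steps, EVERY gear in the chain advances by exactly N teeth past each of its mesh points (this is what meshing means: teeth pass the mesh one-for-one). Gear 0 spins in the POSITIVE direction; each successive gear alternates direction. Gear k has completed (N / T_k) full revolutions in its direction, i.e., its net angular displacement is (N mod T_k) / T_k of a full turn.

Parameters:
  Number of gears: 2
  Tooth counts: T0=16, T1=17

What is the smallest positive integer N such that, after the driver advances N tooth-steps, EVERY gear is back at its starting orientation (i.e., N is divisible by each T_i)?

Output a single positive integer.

Gear k returns to start when N is a multiple of T_k.
All gears at start simultaneously when N is a common multiple of [16, 17]; the smallest such N is lcm(16, 17).
Start: lcm = T0 = 16
Fold in T1=17: gcd(16, 17) = 1; lcm(16, 17) = 16 * 17 / 1 = 272 / 1 = 272
Full cycle length = 272

Answer: 272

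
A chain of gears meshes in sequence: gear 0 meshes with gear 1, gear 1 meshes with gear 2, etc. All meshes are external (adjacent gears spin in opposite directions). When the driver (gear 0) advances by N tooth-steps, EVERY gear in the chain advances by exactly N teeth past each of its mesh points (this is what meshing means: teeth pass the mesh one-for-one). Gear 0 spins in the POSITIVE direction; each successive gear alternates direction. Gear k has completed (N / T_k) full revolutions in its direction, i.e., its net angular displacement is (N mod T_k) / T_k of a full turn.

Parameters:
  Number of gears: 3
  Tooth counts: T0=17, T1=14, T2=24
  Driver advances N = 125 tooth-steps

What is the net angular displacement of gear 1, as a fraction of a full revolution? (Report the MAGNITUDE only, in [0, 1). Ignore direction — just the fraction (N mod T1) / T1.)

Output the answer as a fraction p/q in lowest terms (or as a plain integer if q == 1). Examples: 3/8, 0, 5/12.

Answer: 13/14

Derivation:
Chain of 3 gears, tooth counts: [17, 14, 24]
  gear 0: T0=17, direction=positive, advance = 125 mod 17 = 6 teeth = 6/17 turn
  gear 1: T1=14, direction=negative, advance = 125 mod 14 = 13 teeth = 13/14 turn
  gear 2: T2=24, direction=positive, advance = 125 mod 24 = 5 teeth = 5/24 turn
Gear 1: 125 mod 14 = 13
Fraction = 13 / 14 = 13/14 (gcd(13,14)=1) = 13/14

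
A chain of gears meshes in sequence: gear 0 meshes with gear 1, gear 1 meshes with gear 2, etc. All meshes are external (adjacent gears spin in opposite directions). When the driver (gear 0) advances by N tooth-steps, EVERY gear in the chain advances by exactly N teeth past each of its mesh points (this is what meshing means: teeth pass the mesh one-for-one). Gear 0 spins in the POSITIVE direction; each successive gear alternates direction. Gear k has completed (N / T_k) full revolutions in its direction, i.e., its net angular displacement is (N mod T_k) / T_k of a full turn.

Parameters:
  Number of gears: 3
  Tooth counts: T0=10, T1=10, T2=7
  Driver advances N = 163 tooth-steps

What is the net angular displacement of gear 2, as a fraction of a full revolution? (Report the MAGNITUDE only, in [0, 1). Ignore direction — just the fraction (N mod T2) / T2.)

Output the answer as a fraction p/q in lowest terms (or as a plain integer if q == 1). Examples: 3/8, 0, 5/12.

Answer: 2/7

Derivation:
Chain of 3 gears, tooth counts: [10, 10, 7]
  gear 0: T0=10, direction=positive, advance = 163 mod 10 = 3 teeth = 3/10 turn
  gear 1: T1=10, direction=negative, advance = 163 mod 10 = 3 teeth = 3/10 turn
  gear 2: T2=7, direction=positive, advance = 163 mod 7 = 2 teeth = 2/7 turn
Gear 2: 163 mod 7 = 2
Fraction = 2 / 7 = 2/7 (gcd(2,7)=1) = 2/7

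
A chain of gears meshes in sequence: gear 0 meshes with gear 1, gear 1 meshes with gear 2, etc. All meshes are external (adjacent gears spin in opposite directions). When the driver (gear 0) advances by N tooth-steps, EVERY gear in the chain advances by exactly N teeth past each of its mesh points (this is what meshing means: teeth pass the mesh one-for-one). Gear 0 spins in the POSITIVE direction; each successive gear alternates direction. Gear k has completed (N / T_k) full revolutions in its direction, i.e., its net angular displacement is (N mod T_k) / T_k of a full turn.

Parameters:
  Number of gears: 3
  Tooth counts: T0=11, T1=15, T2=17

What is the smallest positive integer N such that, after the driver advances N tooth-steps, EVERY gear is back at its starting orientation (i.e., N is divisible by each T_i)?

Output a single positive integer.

Gear k returns to start when N is a multiple of T_k.
All gears at start simultaneously when N is a common multiple of [11, 15, 17]; the smallest such N is lcm(11, 15, 17).
Start: lcm = T0 = 11
Fold in T1=15: gcd(11, 15) = 1; lcm(11, 15) = 11 * 15 / 1 = 165 / 1 = 165
Fold in T2=17: gcd(165, 17) = 1; lcm(165, 17) = 165 * 17 / 1 = 2805 / 1 = 2805
Full cycle length = 2805

Answer: 2805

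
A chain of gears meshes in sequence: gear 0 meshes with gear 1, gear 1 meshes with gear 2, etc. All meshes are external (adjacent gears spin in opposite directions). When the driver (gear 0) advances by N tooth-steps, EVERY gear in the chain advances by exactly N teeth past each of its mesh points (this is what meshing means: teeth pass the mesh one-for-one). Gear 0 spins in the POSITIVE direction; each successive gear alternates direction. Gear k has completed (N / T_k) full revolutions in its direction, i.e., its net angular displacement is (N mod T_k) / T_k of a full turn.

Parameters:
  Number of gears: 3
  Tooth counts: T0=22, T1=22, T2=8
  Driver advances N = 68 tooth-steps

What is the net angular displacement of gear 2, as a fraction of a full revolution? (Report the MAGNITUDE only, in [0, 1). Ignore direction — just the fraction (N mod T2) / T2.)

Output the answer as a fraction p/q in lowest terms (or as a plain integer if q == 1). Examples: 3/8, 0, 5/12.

Answer: 1/2

Derivation:
Chain of 3 gears, tooth counts: [22, 22, 8]
  gear 0: T0=22, direction=positive, advance = 68 mod 22 = 2 teeth = 2/22 turn
  gear 1: T1=22, direction=negative, advance = 68 mod 22 = 2 teeth = 2/22 turn
  gear 2: T2=8, direction=positive, advance = 68 mod 8 = 4 teeth = 4/8 turn
Gear 2: 68 mod 8 = 4
Fraction = 4 / 8 = 1/2 (gcd(4,8)=4) = 1/2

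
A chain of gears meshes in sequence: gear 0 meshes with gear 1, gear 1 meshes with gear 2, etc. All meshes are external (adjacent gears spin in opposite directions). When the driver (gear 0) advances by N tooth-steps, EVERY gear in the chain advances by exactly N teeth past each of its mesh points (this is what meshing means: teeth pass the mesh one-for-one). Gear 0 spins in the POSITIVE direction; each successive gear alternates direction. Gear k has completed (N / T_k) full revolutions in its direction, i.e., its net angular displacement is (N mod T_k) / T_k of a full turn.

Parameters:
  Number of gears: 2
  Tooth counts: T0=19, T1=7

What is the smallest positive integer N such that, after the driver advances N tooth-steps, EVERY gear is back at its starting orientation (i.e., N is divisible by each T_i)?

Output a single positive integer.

Answer: 133

Derivation:
Gear k returns to start when N is a multiple of T_k.
All gears at start simultaneously when N is a common multiple of [19, 7]; the smallest such N is lcm(19, 7).
Start: lcm = T0 = 19
Fold in T1=7: gcd(19, 7) = 1; lcm(19, 7) = 19 * 7 / 1 = 133 / 1 = 133
Full cycle length = 133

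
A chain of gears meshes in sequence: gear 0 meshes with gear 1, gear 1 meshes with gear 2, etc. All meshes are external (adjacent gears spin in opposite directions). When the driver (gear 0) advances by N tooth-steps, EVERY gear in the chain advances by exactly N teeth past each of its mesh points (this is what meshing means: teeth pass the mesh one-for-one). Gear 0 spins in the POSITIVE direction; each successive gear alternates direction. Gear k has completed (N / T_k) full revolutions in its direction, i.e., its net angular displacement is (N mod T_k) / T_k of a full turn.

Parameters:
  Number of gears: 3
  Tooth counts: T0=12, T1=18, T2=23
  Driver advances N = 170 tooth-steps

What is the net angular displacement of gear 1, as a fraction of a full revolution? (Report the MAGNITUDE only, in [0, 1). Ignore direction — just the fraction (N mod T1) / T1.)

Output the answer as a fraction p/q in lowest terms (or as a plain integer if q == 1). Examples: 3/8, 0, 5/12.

Chain of 3 gears, tooth counts: [12, 18, 23]
  gear 0: T0=12, direction=positive, advance = 170 mod 12 = 2 teeth = 2/12 turn
  gear 1: T1=18, direction=negative, advance = 170 mod 18 = 8 teeth = 8/18 turn
  gear 2: T2=23, direction=positive, advance = 170 mod 23 = 9 teeth = 9/23 turn
Gear 1: 170 mod 18 = 8
Fraction = 8 / 18 = 4/9 (gcd(8,18)=2) = 4/9

Answer: 4/9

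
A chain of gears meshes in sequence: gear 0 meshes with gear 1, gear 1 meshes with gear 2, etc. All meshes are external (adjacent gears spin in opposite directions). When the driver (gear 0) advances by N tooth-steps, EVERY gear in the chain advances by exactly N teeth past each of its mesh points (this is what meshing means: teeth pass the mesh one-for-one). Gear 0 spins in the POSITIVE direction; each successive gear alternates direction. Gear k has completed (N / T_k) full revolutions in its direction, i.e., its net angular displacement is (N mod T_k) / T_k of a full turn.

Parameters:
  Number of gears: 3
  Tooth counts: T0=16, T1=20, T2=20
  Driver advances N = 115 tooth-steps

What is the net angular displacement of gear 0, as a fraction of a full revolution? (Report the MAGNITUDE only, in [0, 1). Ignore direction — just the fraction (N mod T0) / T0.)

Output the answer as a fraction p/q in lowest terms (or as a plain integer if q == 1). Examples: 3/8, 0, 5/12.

Chain of 3 gears, tooth counts: [16, 20, 20]
  gear 0: T0=16, direction=positive, advance = 115 mod 16 = 3 teeth = 3/16 turn
  gear 1: T1=20, direction=negative, advance = 115 mod 20 = 15 teeth = 15/20 turn
  gear 2: T2=20, direction=positive, advance = 115 mod 20 = 15 teeth = 15/20 turn
Gear 0: 115 mod 16 = 3
Fraction = 3 / 16 = 3/16 (gcd(3,16)=1) = 3/16

Answer: 3/16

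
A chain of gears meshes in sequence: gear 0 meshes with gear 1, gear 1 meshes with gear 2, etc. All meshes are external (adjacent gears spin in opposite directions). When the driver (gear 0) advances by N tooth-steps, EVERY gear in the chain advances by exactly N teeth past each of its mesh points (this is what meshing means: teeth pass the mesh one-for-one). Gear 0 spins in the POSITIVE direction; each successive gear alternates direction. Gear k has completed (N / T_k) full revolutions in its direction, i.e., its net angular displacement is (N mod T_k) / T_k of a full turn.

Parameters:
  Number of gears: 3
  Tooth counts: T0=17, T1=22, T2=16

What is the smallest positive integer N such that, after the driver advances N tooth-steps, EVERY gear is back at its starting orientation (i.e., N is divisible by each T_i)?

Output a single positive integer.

Answer: 2992

Derivation:
Gear k returns to start when N is a multiple of T_k.
All gears at start simultaneously when N is a common multiple of [17, 22, 16]; the smallest such N is lcm(17, 22, 16).
Start: lcm = T0 = 17
Fold in T1=22: gcd(17, 22) = 1; lcm(17, 22) = 17 * 22 / 1 = 374 / 1 = 374
Fold in T2=16: gcd(374, 16) = 2; lcm(374, 16) = 374 * 16 / 2 = 5984 / 2 = 2992
Full cycle length = 2992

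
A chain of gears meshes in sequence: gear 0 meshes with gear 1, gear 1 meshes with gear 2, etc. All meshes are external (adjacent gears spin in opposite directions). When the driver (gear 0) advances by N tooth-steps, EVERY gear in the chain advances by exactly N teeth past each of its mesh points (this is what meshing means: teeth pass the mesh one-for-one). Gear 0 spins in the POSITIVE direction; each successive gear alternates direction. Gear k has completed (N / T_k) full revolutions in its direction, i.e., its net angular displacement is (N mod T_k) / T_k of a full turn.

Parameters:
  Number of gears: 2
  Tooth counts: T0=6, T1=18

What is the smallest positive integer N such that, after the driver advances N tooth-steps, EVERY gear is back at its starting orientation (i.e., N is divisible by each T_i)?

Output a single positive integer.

Answer: 18

Derivation:
Gear k returns to start when N is a multiple of T_k.
All gears at start simultaneously when N is a common multiple of [6, 18]; the smallest such N is lcm(6, 18).
Start: lcm = T0 = 6
Fold in T1=18: gcd(6, 18) = 6; lcm(6, 18) = 6 * 18 / 6 = 108 / 6 = 18
Full cycle length = 18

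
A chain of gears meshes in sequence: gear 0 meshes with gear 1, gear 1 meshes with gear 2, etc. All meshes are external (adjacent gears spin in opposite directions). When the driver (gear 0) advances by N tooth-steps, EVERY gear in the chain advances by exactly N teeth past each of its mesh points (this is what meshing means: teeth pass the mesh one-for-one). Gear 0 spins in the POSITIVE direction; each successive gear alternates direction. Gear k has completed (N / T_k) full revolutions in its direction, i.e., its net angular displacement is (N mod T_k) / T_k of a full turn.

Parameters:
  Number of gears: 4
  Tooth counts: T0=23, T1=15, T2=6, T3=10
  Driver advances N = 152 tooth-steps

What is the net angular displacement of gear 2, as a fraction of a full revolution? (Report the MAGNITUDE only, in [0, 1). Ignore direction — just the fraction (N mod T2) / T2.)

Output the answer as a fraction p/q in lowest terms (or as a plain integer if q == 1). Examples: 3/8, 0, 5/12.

Chain of 4 gears, tooth counts: [23, 15, 6, 10]
  gear 0: T0=23, direction=positive, advance = 152 mod 23 = 14 teeth = 14/23 turn
  gear 1: T1=15, direction=negative, advance = 152 mod 15 = 2 teeth = 2/15 turn
  gear 2: T2=6, direction=positive, advance = 152 mod 6 = 2 teeth = 2/6 turn
  gear 3: T3=10, direction=negative, advance = 152 mod 10 = 2 teeth = 2/10 turn
Gear 2: 152 mod 6 = 2
Fraction = 2 / 6 = 1/3 (gcd(2,6)=2) = 1/3

Answer: 1/3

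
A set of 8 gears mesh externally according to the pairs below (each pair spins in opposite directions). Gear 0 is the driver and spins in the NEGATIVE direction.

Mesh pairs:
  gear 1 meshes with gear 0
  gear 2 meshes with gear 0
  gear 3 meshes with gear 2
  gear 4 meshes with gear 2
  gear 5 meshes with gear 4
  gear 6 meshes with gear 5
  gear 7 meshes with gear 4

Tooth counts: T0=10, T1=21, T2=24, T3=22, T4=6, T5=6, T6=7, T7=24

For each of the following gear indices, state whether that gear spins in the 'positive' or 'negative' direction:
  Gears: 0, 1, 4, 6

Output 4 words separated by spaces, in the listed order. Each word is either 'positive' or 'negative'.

Answer: negative positive negative negative

Derivation:
Gear 0 (driver): negative (depth 0)
  gear 1: meshes with gear 0 -> depth 1 -> positive (opposite of gear 0)
  gear 2: meshes with gear 0 -> depth 1 -> positive (opposite of gear 0)
  gear 3: meshes with gear 2 -> depth 2 -> negative (opposite of gear 2)
  gear 4: meshes with gear 2 -> depth 2 -> negative (opposite of gear 2)
  gear 5: meshes with gear 4 -> depth 3 -> positive (opposite of gear 4)
  gear 6: meshes with gear 5 -> depth 4 -> negative (opposite of gear 5)
  gear 7: meshes with gear 4 -> depth 3 -> positive (opposite of gear 4)
Queried indices 0, 1, 4, 6 -> negative, positive, negative, negative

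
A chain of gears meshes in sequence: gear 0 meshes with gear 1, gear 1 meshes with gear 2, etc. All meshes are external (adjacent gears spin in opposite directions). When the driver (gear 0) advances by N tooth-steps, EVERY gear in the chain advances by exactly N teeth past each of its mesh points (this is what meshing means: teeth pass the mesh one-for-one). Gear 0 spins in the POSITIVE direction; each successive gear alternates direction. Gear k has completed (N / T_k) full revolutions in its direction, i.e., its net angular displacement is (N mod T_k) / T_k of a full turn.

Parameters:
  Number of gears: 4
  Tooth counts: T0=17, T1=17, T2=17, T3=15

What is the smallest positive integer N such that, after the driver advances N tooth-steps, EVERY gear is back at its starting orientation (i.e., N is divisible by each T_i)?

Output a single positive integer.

Answer: 255

Derivation:
Gear k returns to start when N is a multiple of T_k.
All gears at start simultaneously when N is a common multiple of [17, 17, 17, 15]; the smallest such N is lcm(17, 17, 17, 15).
Start: lcm = T0 = 17
Fold in T1=17: gcd(17, 17) = 17; lcm(17, 17) = 17 * 17 / 17 = 289 / 17 = 17
Fold in T2=17: gcd(17, 17) = 17; lcm(17, 17) = 17 * 17 / 17 = 289 / 17 = 17
Fold in T3=15: gcd(17, 15) = 1; lcm(17, 15) = 17 * 15 / 1 = 255 / 1 = 255
Full cycle length = 255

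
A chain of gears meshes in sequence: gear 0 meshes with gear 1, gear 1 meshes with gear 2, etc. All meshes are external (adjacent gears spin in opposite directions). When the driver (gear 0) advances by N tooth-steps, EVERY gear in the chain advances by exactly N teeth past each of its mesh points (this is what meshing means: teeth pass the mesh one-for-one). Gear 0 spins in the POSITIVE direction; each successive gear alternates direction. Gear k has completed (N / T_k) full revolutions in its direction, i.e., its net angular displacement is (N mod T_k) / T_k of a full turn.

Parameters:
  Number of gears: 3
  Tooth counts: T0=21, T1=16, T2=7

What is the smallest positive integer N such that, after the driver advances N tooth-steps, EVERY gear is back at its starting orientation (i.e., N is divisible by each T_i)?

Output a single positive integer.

Answer: 336

Derivation:
Gear k returns to start when N is a multiple of T_k.
All gears at start simultaneously when N is a common multiple of [21, 16, 7]; the smallest such N is lcm(21, 16, 7).
Start: lcm = T0 = 21
Fold in T1=16: gcd(21, 16) = 1; lcm(21, 16) = 21 * 16 / 1 = 336 / 1 = 336
Fold in T2=7: gcd(336, 7) = 7; lcm(336, 7) = 336 * 7 / 7 = 2352 / 7 = 336
Full cycle length = 336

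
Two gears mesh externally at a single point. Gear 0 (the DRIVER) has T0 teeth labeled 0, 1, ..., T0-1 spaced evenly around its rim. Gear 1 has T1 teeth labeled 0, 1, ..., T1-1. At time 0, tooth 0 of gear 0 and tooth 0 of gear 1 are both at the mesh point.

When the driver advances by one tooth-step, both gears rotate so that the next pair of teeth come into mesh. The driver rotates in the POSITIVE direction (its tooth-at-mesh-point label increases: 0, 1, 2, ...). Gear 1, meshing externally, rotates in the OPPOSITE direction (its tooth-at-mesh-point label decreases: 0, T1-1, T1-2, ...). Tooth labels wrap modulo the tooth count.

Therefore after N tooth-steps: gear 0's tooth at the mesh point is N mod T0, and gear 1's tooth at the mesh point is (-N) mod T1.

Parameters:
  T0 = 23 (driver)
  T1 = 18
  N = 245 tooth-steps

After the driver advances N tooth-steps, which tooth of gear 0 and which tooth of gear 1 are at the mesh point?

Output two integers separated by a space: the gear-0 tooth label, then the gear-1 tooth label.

Gear 0 (driver, T0=23): tooth at mesh = N mod T0
  245 = 10 * 23 + 15, so 245 mod 23 = 15
  gear 0 tooth = 15
Gear 1 (driven, T1=18): tooth at mesh = (-N) mod T1
  245 = 13 * 18 + 11, so 245 mod 18 = 11
  (-245) mod 18 = (-11) mod 18 = 18 - 11 = 7
Mesh after 245 steps: gear-0 tooth 15 meets gear-1 tooth 7

Answer: 15 7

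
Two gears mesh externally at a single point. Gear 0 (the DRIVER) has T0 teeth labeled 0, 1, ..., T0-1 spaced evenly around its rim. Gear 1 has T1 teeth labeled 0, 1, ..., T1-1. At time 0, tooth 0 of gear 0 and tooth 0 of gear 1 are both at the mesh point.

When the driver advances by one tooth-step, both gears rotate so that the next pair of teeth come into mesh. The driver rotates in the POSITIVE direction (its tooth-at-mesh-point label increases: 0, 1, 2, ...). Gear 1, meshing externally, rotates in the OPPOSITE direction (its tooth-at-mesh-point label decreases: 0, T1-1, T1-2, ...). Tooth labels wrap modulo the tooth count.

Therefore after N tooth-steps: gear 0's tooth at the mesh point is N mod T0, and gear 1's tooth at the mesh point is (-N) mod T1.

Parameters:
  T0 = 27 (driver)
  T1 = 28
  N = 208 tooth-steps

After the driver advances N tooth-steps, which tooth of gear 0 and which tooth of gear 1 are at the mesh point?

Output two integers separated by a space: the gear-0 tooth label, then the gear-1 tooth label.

Gear 0 (driver, T0=27): tooth at mesh = N mod T0
  208 = 7 * 27 + 19, so 208 mod 27 = 19
  gear 0 tooth = 19
Gear 1 (driven, T1=28): tooth at mesh = (-N) mod T1
  208 = 7 * 28 + 12, so 208 mod 28 = 12
  (-208) mod 28 = (-12) mod 28 = 28 - 12 = 16
Mesh after 208 steps: gear-0 tooth 19 meets gear-1 tooth 16

Answer: 19 16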